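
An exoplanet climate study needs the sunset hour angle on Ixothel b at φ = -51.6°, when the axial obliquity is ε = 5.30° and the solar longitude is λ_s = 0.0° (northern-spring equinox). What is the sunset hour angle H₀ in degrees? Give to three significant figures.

Solar declination: sin δ = sin ε · sin λ_s = sin 5.30° × sin 0.0° = 0.00000, so δ = +0.000°.
cos H₀ = −tan φ · tan δ = −tan(-51.6°) × tan(+0.000°) = 0.0000, so H₀ = 1.5708 rad = 90.00°.

H₀ = 90.0°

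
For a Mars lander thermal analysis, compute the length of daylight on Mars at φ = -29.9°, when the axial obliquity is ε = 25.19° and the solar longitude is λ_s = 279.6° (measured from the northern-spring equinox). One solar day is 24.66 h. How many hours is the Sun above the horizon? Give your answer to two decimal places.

14.44 h

Solar declination: sin δ = sin ε · sin λ_s = sin 25.19° × sin 279.6° = -0.41966, so δ = -24.813°.
cos H₀ = −tan φ · tan δ = −tan(-29.9°) × tan(-24.813°) = -0.2659, so H₀ = 1.8399 rad = 105.42°.
Daylight = 2H₀/(2π) × 24.66 h = (1.8399/π) × 24.66 = 14.44 h.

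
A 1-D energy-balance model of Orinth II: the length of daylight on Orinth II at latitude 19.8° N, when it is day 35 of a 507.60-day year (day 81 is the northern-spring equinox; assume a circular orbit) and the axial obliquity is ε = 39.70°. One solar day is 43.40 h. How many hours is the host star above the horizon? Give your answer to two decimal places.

Solar longitude: λ_s = 360° × (35 − 81)/507.60 = -32.624°, i.e. -32.624° + 360° = 327.376°.
sin δ = sin 39.70° × sin 327.376° = -0.34438, so δ = -20.144°.
cos H₀ = −tan φ · tan δ = −tan(+19.8°) × tan(-20.144°) = 0.1321, so H₀ = 1.4383 rad = 82.41°.
Daylight = 2H₀/(2π) × 43.40 h = (1.4383/π) × 43.40 = 19.87 h.

19.87 h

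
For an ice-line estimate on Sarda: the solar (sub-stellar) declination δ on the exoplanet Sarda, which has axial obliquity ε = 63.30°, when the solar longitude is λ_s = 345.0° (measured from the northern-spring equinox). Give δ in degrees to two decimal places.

sin δ = sin ε · sin λ_s = sin 63.30° × sin 345.0° = -0.231222.
δ = arcsin(-0.231222) = -13.37°.

δ = -13.37°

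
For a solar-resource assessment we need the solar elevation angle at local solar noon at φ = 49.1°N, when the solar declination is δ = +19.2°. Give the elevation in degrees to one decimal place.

At local noon the hour angle is zero, so the zenith angle equals |φ − δ| = |+49.1° − (+19.200°)| = 29.900°.
Elevation = 90° − 29.900° = 60.1°.

60.1°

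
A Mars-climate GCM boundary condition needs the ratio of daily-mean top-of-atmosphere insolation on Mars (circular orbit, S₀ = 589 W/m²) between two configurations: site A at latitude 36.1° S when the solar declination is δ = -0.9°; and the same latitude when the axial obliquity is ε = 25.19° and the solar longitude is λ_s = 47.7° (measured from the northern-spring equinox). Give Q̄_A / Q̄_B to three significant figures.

— Configuration A (φ=-36.1°):
cos H₀ = −tan(-36.1°) tan(-0.900°) = -0.0115, H₀ = 1.5823 rad.
Bracket: H₀ sin φ sin δ + cos φ cos δ sin H₀ = 1.5823×-0.58920×-0.01571 + 0.80799×0.99988×0.99993 = 0.014646 + 0.807836 = 0.822482.
Q̄ = (S₀/π) × [bracket] = (589/π) × 0.822482 = 154.20 W/m².
— Configuration B (φ=-36.1°):
Solar declination: sin δ = sin ε · sin λ_s = sin 25.19° × sin 47.7° = 0.31480, so δ = +18.349°.
cos H₀ = −tan(-36.1°) tan(+18.349°) = 0.2419, H₀ = 1.3265 rad.
Bracket: H₀ sin φ sin δ + cos φ cos δ sin H₀ = 1.3265×-0.58920×0.31480 + 0.80799×0.94916×0.97031 = -0.246039 + 0.744142 = 0.498103.
Q̄ = (S₀/π) × [bracket] = (589/π) × 0.498103 = 93.387 W/m².
Ratio Q̄_A / Q̄_B = 154.20 / 93.387 = 1.651.

Q̄_A / Q̄_B ≈ 1.65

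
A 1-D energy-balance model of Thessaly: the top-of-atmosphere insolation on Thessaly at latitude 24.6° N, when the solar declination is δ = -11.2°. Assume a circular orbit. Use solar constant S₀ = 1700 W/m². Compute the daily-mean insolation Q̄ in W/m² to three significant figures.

cos H₀ = −tan(+24.6°) tan(-11.200°) = 0.0907, H₀ = 1.4800 rad.
Bracket: H₀ sin φ sin δ + cos φ cos δ sin H₀ = 1.4800×0.41628×-0.19423 + 0.90924×0.98096×0.99588 = -0.119664 + 0.888253 = 0.768589.
Q̄ = (S₀/π) × [bracket] = (1700/π) × 0.768589 = 415.9 W/m².

Q̄ ≈ 416 W/m²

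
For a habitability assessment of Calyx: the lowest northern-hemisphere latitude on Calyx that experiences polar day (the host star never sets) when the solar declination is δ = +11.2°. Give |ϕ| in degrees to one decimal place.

|ϕ| = 78.8°

Polar day requires cos h₀ = −tan ϕ tan δ ≤ −1, i.e. tan ϕ tan δ ≥ 1.
The boundary is |tan ϕ| · |tan δ| = 1, so |ϕ| = 90° − |δ| = 90° − 11.2° = 78.8° in the northern hemisphere.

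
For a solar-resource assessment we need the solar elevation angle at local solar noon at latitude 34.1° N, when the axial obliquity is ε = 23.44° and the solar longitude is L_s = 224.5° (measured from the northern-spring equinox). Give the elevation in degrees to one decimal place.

Solar declination: sin δ = sin ε · sin L_s = sin 23.44° × sin 224.5° = -0.27881, so δ = -16.189°.
At local noon the hour angle is zero, so the zenith angle equals |ϕ − δ| = |+34.1° − (-16.189°)| = 50.289°.
Elevation = 90° − 50.289° = 39.7°.

39.7°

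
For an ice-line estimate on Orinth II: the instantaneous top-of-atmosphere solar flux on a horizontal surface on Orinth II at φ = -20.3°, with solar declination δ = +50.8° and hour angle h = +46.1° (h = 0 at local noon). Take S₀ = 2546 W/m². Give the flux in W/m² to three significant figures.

cos θ_z = sin φ sin δ + cos φ cos δ cos h = -0.268856 + 0.411030 = 0.142174.
Flux = S₀ · cos θ_z = 2546 × 0.142174 = 362.0 W/m².

362 W/m²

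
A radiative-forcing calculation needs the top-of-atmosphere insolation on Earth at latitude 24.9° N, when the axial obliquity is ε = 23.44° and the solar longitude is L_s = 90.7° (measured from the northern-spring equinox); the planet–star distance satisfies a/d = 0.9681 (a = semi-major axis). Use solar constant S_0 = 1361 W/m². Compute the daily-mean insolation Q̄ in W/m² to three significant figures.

Q̄ ≈ 452 W/m²

Solar declination: sin δ = sin ε · sin L_s = sin 23.44° × sin 90.7° = 0.39776, so δ = +23.438°.
cos h₀ = −tan(+24.9°) tan(+23.438°) = -0.2012, h₀ = 1.7734 rad.
Bracket: h₀ sin ϕ sin δ + cos ϕ cos δ sin h₀ = 1.7734×0.42104×0.39776 + 0.90704×0.91749×0.97954 = 0.296996 + 0.815173 = 1.112169.
Inverse-square distance factor (a/d)² = 0.9681² = 0.937218.
Q̄ = (S_0/π) × 0.937218 × [bracket] = (1361/π) × 0.937218 × 1.112169 = 451.6 W/m².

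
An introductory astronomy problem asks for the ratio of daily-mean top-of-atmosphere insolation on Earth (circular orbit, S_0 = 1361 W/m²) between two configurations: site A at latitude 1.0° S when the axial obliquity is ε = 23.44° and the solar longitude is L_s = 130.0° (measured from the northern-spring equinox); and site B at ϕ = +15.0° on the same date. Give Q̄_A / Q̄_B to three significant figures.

— Configuration A (ϕ=-1.0°):
Solar declination: sin δ = sin ε · sin L_s = sin 23.44° × sin 130.0° = 0.30472, so δ = +17.742°.
cos h₀ = −tan(-1.0°) tan(+17.742°) = 0.0056, h₀ = 1.5652 rad.
Bracket: h₀ sin ϕ sin δ + cos ϕ cos δ sin h₀ = 1.5652×-0.01745×0.30472 + 0.99985×0.95244×0.99998 = -0.008323 + 0.952278 = 0.943955.
Q̄ = (S_0/π) × [bracket] = (1361/π) × 0.943955 = 408.94 W/m².
— Configuration B (ϕ=+15.0°):
cos h₀ = −tan(+15.0°) tan(+17.742°) = -0.0857, h₀ = 1.6566 rad.
Bracket: h₀ sin ϕ sin δ + cos ϕ cos δ sin h₀ = 1.6566×0.25882×0.30472 + 0.96593×0.95244×0.99632 = 0.130652 + 0.916605 = 1.047257.
Q̄ = (S_0/π) × [bracket] = (1361/π) × 1.047257 = 453.69 W/m².
Ratio Q̄_A / Q̄_B = 408.94 / 453.69 = 0.9014.

Q̄_A / Q̄_B ≈ 0.901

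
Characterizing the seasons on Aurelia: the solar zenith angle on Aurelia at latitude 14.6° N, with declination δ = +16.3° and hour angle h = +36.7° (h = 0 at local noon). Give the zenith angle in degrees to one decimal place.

cos θ_z = sin φ sin δ + cos φ cos δ cos h = 0.070747 + 0.744699 = 0.815446.
θ_z = arccos(0.815446) = 35.4°.

θ_z = 35.4°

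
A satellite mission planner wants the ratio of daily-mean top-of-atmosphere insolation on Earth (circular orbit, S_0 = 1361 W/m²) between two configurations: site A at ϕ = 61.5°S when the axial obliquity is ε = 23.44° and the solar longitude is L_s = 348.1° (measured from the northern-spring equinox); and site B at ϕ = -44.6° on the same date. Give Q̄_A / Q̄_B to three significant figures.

Q̄_A / Q̄_B ≈ 0.741

— Configuration A (ϕ=-61.5°):
Solar declination: sin δ = sin ε · sin L_s = sin 23.44° × sin 348.1° = -0.08203, so δ = -4.705°.
cos h₀ = −tan(-61.5°) tan(-4.705°) = -0.1516, h₀ = 1.7230 rad.
Bracket: h₀ sin ϕ sin δ + cos ϕ cos δ sin h₀ = 1.7230×-0.87882×-0.08203 + 0.47716×0.99663×0.98844 = 0.124210 + 0.470055 = 0.594265.
Q̄ = (S_0/π) × [bracket] = (1361/π) × 0.594265 = 257.45 W/m².
— Configuration B (ϕ=-44.6°):
cos h₀ = −tan(-44.6°) tan(-4.705°) = -0.0812, h₀ = 1.6520 rad.
Bracket: h₀ sin ϕ sin δ + cos ϕ cos δ sin h₀ = 1.6520×-0.70215×-0.08203 + 0.71203×0.99663×0.99670 = 0.095151 + 0.707289 = 0.802440.
Q̄ = (S_0/π) × [bracket] = (1361/π) × 0.802440 = 347.63 W/m².
Ratio Q̄_A / Q̄_B = 257.45 / 347.63 = 0.7406.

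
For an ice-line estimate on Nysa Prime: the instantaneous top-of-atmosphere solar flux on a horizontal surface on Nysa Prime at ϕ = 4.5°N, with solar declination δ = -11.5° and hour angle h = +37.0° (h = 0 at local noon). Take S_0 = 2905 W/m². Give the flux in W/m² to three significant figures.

cos θ_z = sin ϕ sin δ + cos ϕ cos δ cos h = -0.015642 + 0.780190 = 0.764548.
Flux = S_0 · cos θ_z = 2905 × 0.764548 = 2221 W/m².

2.22e+03 W/m²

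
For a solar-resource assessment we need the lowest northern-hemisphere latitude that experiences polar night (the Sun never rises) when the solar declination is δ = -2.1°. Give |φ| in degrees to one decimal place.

|φ| = 87.9°

Polar night requires cos H₀ = −tan φ tan δ ≥ 1, i.e. tan φ tan δ ≤ −1.
The boundary is |tan φ| · |tan δ| = 1, so |φ| = 90° − |δ| = 90° − 2.1° = 87.9° in the northern hemisphere.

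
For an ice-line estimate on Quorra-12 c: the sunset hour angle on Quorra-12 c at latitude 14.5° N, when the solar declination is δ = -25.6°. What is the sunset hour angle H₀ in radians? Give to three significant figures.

cos H₀ = −tan φ · tan δ = −tan(+14.5°) × tan(-25.600°) = 0.1239, so H₀ = 1.4466 rad = 82.88°.

H₀ = 1.45 rad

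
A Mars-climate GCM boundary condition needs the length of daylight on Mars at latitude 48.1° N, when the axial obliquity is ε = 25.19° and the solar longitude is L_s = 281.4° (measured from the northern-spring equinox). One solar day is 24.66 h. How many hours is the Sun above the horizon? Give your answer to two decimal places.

Solar declination: sin δ = sin ε · sin L_s = sin 25.19° × sin 281.4° = -0.41722, so δ = -24.659°.
cos h₀ = −tan ϕ · tan δ = −tan(+48.1°) × tan(-24.659°) = 0.5117, so h₀ = 1.0337 rad = 59.23°.
Daylight = 2h₀/(2π) × 24.66 h = (1.0337/π) × 24.66 = 8.11 h.

8.11 h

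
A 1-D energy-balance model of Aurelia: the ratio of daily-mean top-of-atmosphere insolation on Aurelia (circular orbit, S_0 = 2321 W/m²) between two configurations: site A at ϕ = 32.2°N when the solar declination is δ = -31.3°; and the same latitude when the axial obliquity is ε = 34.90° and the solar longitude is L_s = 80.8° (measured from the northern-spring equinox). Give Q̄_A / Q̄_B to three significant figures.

— Configuration A (ϕ=+32.2°):
cos h₀ = −tan(+32.2°) tan(-31.300°) = 0.3829, h₀ = 1.1779 rad.
Bracket: h₀ sin ϕ sin δ + cos ϕ cos δ sin h₀ = 1.1779×0.53288×-0.51952 + 0.84619×0.85446×0.92380 = -0.326092 + 0.667940 = 0.341848.
Q̄ = (S_0/π) × [bracket] = (2321/π) × 0.341848 = 252.56 W/m².
— Configuration B (ϕ=+32.2°):
Solar declination: sin δ = sin ε · sin L_s = sin 34.90° × sin 80.8° = 0.56479, so δ = +34.387°.
cos h₀ = −tan(+32.2°) tan(+34.387°) = -0.4310, h₀ = 2.0164 rad.
Bracket: h₀ sin ϕ sin δ + cos ϕ cos δ sin h₀ = 2.0164×0.53288×0.56479 + 0.84619×0.82524×0.90236 = 0.606866 + 0.630127 = 1.236993.
Q̄ = (S_0/π) × [bracket] = (2321/π) × 1.236993 = 913.89 W/m².
Ratio Q̄_A / Q̄_B = 252.56 / 913.89 = 0.2764.

Q̄_A / Q̄_B ≈ 0.276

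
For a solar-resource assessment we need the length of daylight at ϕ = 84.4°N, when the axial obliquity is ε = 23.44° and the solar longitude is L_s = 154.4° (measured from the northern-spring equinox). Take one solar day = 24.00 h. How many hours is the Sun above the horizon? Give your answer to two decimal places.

Solar declination: sin δ = sin ε · sin L_s = sin 23.44° × sin 154.4° = 0.17188, so δ = +9.897°.
Sunrise equation: cos h₀ = −tan ϕ · tan δ = -1.7794 ≤ −1, so the Sun never sets (polar day) and h₀ = π.
Daylight = 2h₀/(2π) × 24.00 h = (3.1416/π) × 24.00 = 24.00 h.

24.00 h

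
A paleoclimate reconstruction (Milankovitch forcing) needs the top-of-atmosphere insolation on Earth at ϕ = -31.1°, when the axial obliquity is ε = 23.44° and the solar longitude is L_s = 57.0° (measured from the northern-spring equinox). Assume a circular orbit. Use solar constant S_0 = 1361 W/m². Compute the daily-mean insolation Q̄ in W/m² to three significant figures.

Q̄ ≈ 240 W/m²

Solar declination: sin δ = sin ε · sin L_s = sin 23.44° × sin 57.0° = 0.33361, so δ = +19.488°.
cos h₀ = −tan(-31.1°) tan(+19.488°) = 0.2135, h₀ = 1.3557 rad.
Bracket: h₀ sin ϕ sin δ + cos ϕ cos δ sin h₀ = 1.3557×-0.51653×0.33361 + 0.85627×0.94271×0.97695 = -0.233614 + 0.788608 = 0.554994.
Q̄ = (S_0/π) × [bracket] = (1361/π) × 0.554994 = 240.4 W/m².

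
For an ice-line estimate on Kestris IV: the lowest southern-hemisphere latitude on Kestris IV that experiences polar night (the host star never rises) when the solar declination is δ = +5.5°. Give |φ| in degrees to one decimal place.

Polar night requires cos H₀ = −tan φ tan δ ≥ 1, i.e. tan φ tan δ ≤ −1.
The boundary is |tan φ| · |tan δ| = 1, so |φ| = 90° − |δ| = 90° − 5.5° = 84.5° in the southern hemisphere.

|φ| = 84.5°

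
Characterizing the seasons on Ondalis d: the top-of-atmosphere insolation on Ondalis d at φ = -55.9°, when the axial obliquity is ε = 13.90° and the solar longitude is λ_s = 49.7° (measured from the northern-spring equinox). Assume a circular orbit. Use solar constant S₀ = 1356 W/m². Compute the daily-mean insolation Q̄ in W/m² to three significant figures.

Q̄ ≈ 144 W/m²

Solar declination: sin δ = sin ε · sin λ_s = sin 13.90° × sin 49.7° = 0.18321, so δ = +10.557°.
cos H₀ = −tan(-55.9°) tan(+10.557°) = 0.2753, H₀ = 1.2919 rad.
Bracket: H₀ sin φ sin δ + cos φ cos δ sin H₀ = 1.2919×-0.82806×0.18321 + 0.56064×0.98307×0.96137 = -0.195993 + 0.529858 = 0.333865.
Q̄ = (S₀/π) × [bracket] = (1356/π) × 0.333865 = 144.1 W/m².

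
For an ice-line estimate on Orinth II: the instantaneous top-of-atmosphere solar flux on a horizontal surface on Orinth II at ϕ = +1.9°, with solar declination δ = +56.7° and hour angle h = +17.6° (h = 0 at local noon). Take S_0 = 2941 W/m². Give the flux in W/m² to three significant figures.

1.62e+03 W/m²

cos θ_z = sin ϕ sin δ + cos ϕ cos δ cos h = 0.027711 + 0.523036 = 0.550747.
Flux = S_0 · cos θ_z = 2941 × 0.550747 = 1620 W/m².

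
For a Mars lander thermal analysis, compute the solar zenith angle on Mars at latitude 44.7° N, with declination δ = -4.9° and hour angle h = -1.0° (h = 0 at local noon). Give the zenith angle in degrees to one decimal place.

cos θ_z = sin ϕ sin δ + cos ϕ cos δ cos h = -0.060082 + 0.708094 = 0.648012.
θ_z = arccos(0.648012) = 49.6°.

θ_z = 49.6°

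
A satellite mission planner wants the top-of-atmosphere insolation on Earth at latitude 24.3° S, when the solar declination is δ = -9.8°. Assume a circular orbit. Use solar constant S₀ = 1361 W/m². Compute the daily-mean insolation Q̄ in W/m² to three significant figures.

Q̄ ≈ 438 W/m²

cos H₀ = −tan(-24.3°) tan(-9.800°) = -0.0780, H₀ = 1.6489 rad.
Bracket: H₀ sin φ sin δ + cos φ cos δ sin H₀ = 1.6489×-0.41151×-0.17021 + 0.91140×0.98541×0.99695 = 0.115494 + 0.895363 = 1.010857.
Q̄ = (S₀/π) × [bracket] = (1361/π) × 1.010857 = 437.9 W/m².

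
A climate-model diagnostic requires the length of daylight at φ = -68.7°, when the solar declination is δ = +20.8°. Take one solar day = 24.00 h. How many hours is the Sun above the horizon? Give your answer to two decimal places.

1.74 h

cos H₀ = −tan φ · tan δ = −tan(-68.7°) × tan(+20.800°) = 0.9743, so H₀ = 0.2272 rad = 13.02°.
Daylight = 2H₀/(2π) × 24.00 h = (0.2272/π) × 24.00 = 1.74 h.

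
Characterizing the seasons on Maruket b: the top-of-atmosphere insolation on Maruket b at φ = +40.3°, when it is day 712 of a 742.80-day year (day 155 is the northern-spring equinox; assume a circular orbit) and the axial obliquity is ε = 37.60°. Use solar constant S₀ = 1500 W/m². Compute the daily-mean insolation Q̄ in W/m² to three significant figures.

Solar longitude: λ_s = 360° × (712 − 155)/742.80 = 269.952°.
sin δ = sin 37.60° × sin 269.952° = -0.61014, so δ = -37.600°.
cos H₀ = −tan(+40.3°) tan(-37.600°) = 0.6531, H₀ = 0.8591 rad.
Bracket: H₀ sin φ sin δ + cos φ cos δ sin H₀ = 0.8591×0.64679×-0.61014 + 0.76267×0.79229×0.75728 = -0.339029 + 0.457591 = 0.118562.
Q̄ = (S₀/π) × [bracket] = (1500/π) × 0.118562 = 56.61 W/m².

Q̄ ≈ 56.6 W/m²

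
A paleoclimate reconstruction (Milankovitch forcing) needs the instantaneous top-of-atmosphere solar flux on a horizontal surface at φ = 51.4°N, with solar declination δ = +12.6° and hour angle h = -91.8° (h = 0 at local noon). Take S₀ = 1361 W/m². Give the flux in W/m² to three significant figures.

cos θ_z = sin φ sin δ + cos φ cos δ cos h = 0.170483 + -0.019125 = 0.151358.
Flux = S₀ · cos θ_z = 1361 × 0.151358 = 206.0 W/m².

206 W/m²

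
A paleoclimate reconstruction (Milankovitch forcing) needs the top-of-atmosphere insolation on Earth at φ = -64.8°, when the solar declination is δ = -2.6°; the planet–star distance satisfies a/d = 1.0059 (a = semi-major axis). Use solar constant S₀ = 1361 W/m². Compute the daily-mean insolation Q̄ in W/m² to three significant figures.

Q̄ ≈ 216 W/m²

cos H₀ = −tan(-64.8°) tan(-2.600°) = -0.0965, H₀ = 1.6674 rad.
Bracket: H₀ sin φ sin δ + cos φ cos δ sin H₀ = 1.6674×-0.90483×-0.04536 + 0.42578×0.99897×0.99533 = 0.068435 + 0.423355 = 0.491790.
Inverse-square distance factor (a/d)² = 1.0059² = 1.011835.
Q̄ = (S₀/π) × 1.011835 × [bracket] = (1361/π) × 1.011835 × 0.491790 = 215.6 W/m².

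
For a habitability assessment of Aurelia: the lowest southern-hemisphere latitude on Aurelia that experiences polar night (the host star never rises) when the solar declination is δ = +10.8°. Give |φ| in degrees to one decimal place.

Polar night requires cos H₀ = −tan φ tan δ ≥ 1, i.e. tan φ tan δ ≤ −1.
The boundary is |tan φ| · |tan δ| = 1, so |φ| = 90° − |δ| = 90° − 10.8° = 79.2° in the southern hemisphere.

|φ| = 79.2°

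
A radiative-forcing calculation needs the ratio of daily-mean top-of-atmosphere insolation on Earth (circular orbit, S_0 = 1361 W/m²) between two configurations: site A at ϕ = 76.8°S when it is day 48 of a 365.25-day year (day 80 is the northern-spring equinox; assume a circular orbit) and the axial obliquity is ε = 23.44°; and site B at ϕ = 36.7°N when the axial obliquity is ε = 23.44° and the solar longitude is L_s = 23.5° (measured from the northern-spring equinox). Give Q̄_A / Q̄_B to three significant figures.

— Configuration A (ϕ=-76.8°):
Solar longitude: L_s = 360° × (48 − 80)/365.25 = -31.540°, i.e. -31.540° + 360° = 328.460°.
sin δ = sin 23.44° × sin 328.460° = -0.20808, so δ = -12.010°.
cos h₀ = −tan(-76.8°) tan(-12.010°) = -0.9070, h₀ = 2.7069 rad.
Bracket: h₀ sin ϕ sin δ + cos ϕ cos δ sin h₀ = 2.7069×-0.97358×-0.20808 + 0.22835×0.97811×0.42111 = 0.548371 + 0.094056 = 0.642427.
Q̄ = (S_0/π) × [bracket] = (1361/π) × 0.642427 = 278.31 W/m².
— Configuration B (ϕ=+36.7°):
Solar declination: sin δ = sin ε · sin L_s = sin 23.44° × sin 23.5° = 0.15862, so δ = +9.127°.
cos h₀ = −tan(+36.7°) tan(+9.127°) = -0.1197, h₀ = 1.6908 rad.
Bracket: h₀ sin ϕ sin δ + cos ϕ cos δ sin h₀ = 1.6908×0.59763×0.15862 + 0.80178×0.98734×0.99280 = 0.160281 + 0.785930 = 0.946211.
Q̄ = (S_0/π) × [bracket] = (1361/π) × 0.946211 = 409.92 W/m².
Ratio Q̄_A / Q̄_B = 278.31 / 409.92 = 0.6789.

Q̄_A / Q̄_B ≈ 0.679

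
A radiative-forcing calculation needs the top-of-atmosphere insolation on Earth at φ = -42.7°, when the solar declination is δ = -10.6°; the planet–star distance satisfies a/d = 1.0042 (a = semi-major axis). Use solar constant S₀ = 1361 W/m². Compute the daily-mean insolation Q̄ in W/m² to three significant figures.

cos H₀ = −tan(-42.7°) tan(-10.600°) = -0.1727, H₀ = 1.7444 rad.
Bracket: H₀ sin φ sin δ + cos φ cos δ sin H₀ = 1.7444×-0.67816×-0.18395 + 0.73491×0.98294×0.98498 = 0.217610 + 0.711522 = 0.929132.
Inverse-square distance factor (a/d)² = 1.0042² = 1.008418.
Q̄ = (S₀/π) × 1.008418 × [bracket] = (1361/π) × 1.008418 × 0.929132 = 405.9 W/m².

Q̄ ≈ 406 W/m²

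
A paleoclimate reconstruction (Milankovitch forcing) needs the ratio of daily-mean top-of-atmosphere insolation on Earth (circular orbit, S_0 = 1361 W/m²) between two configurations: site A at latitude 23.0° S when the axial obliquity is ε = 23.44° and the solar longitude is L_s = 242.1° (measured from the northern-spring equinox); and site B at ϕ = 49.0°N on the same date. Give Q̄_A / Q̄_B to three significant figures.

Q̄_A / Q̄_B ≈ 4.26

— Configuration A (ϕ=-23.0°):
Solar declination: sin δ = sin ε · sin L_s = sin 23.44° × sin 242.1° = -0.35155, so δ = -20.582°.
cos h₀ = −tan(-23.0°) tan(-20.582°) = -0.1594, h₀ = 1.7309 rad.
Bracket: h₀ sin ϕ sin δ + cos ϕ cos δ sin h₀ = 1.7309×-0.39073×-0.35155 + 0.92050×0.93617×0.98721 = 0.237758 + 0.850723 = 1.088481.
Q̄ = (S_0/π) × [bracket] = (1361/π) × 1.088481 = 471.55 W/m².
— Configuration B (ϕ=+49.0°):
cos h₀ = −tan(+49.0°) tan(-20.582°) = 0.4320, h₀ = 1.1241 rad.
Bracket: h₀ sin ϕ sin δ + cos ϕ cos δ sin h₀ = 1.1241×0.75471×-0.35155 + 0.65606×0.93617×0.90188 = -0.298244 + 0.553920 = 0.255676.
Q̄ = (S_0/π) × [bracket] = (1361/π) × 0.255676 = 110.76 W/m².
Ratio Q̄_A / Q̄_B = 471.55 / 110.76 = 4.257.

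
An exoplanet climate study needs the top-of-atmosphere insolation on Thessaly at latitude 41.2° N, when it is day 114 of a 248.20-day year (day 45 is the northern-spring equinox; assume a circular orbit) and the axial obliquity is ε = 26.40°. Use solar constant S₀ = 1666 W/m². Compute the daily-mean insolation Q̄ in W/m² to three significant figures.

Q̄ ≈ 632 W/m²

Solar longitude: λ_s = 360° × (114 − 45)/248.20 = 100.081°.
sin δ = sin 26.40° × sin 100.081° = 0.43777, so δ = +25.962°.
cos H₀ = −tan(+41.2°) tan(+25.962°) = -0.4263, H₀ = 2.0111 rad.
Bracket: H₀ sin φ sin δ + cos φ cos δ sin H₀ = 2.0111×0.65869×0.43777 + 0.75241×0.89909×0.90460 = 0.579910 + 0.611948 = 1.191858.
Q̄ = (S₀/π) × [bracket] = (1666/π) × 1.191858 = 632.0 W/m².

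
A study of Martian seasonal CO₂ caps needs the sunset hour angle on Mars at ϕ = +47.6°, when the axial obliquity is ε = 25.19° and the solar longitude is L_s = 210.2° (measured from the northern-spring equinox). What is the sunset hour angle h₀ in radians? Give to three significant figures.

Solar declination: sin δ = sin ε · sin L_s = sin 25.19° × sin 210.2° = -0.21410, so δ = -12.362°.
cos h₀ = −tan ϕ · tan δ = −tan(+47.6°) × tan(-12.362°) = 0.2400, so h₀ = 1.3284 rad = 76.11°.

h₀ = 1.33 rad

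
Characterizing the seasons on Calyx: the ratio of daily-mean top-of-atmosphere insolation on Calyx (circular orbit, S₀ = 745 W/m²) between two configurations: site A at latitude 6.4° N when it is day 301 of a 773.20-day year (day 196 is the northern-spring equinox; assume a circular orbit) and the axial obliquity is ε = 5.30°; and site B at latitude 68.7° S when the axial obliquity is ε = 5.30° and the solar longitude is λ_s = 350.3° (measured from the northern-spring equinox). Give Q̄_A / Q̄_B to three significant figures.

Q̄_A / Q̄_B ≈ 2.60

— Configuration A (φ=+6.4°):
Solar longitude: λ_s = 360° × (301 − 196)/773.20 = 48.888°.
sin δ = sin 5.30° × sin 48.888° = 0.06959, so δ = +3.991°.
cos H₀ = −tan(+6.4°) tan(+3.991°) = -0.0078, H₀ = 1.5786 rad.
Bracket: H₀ sin φ sin δ + cos φ cos δ sin H₀ = 1.5786×0.11147×0.06959 + 0.99377×0.99758×0.99997 = 0.012246 + 0.991335 = 1.003581.
Q̄ = (S₀/π) × [bracket] = (745/π) × 1.003581 = 237.99 W/m².
— Configuration B (φ=-68.7°):
Solar declination: sin δ = sin ε · sin λ_s = sin 5.30° × sin 350.3° = -0.01556, so δ = -0.892°.
cos H₀ = −tan(-68.7°) tan(-0.892°) = -0.0399, H₀ = 1.6107 rad.
Bracket: H₀ sin φ sin δ + cos φ cos δ sin H₀ = 1.6107×-0.93169×-0.01556 + 0.36325×0.99988×0.99920 = 0.023350 + 0.362916 = 0.386266.
Q̄ = (S₀/π) × [bracket] = (745/π) × 0.386266 = 91.599 W/m².
Ratio Q̄_A / Q̄_B = 237.99 / 91.599 = 2.598.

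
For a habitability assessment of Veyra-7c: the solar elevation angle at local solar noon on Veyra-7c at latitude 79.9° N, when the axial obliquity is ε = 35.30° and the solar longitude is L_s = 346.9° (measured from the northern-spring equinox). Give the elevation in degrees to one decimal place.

Solar declination: sin δ = sin ε · sin L_s = sin 35.30° × sin 346.9° = -0.13097, so δ = -7.526°.
At local noon the hour angle is zero, so the zenith angle equals |ϕ − δ| = |+79.9° − (-7.526°)| = 87.426°.
Elevation = 90° − 87.426° = 2.6°.

2.6°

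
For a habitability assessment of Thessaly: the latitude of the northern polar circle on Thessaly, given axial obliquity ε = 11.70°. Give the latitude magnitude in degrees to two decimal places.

The polar circle is the lowest latitude that experiences at least one full rotation of continuous daylight at the northern-summer solstice; it lies at |φ| = 90° − ε = 90° − 11.70° = 78.30°.

78.30°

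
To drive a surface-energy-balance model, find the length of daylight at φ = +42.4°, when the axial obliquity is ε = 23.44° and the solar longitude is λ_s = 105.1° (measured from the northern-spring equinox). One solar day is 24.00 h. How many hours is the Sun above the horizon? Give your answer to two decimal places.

Solar declination: sin δ = sin ε · sin λ_s = sin 23.44° × sin 105.1° = 0.38405, so δ = +22.585°.
cos H₀ = −tan φ · tan δ = −tan(+42.4°) × tan(+22.585°) = -0.3798, so H₀ = 1.9604 rad = 112.32°.
Daylight = 2H₀/(2π) × 24.00 h = (1.9604/π) × 24.00 = 14.98 h.

14.98 h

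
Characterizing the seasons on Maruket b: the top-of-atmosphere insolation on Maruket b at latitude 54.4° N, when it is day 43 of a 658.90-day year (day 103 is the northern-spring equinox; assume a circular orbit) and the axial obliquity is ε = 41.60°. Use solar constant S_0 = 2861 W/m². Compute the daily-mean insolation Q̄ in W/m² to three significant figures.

Q̄ ≈ 150 W/m²

Solar longitude: L_s = 360° × (43 − 103)/658.90 = -32.782°, i.e. -32.782° + 360° = 327.218°.
sin δ = sin 41.60° × sin 327.218° = -0.35948, so δ = -21.068°.
cos h₀ = −tan(+54.4°) tan(-21.068°) = 0.5381, h₀ = 1.0026 rad.
Bracket: h₀ sin ϕ sin δ + cos ϕ cos δ sin h₀ = 1.0026×0.81310×-0.35948 + 0.58212×0.93315×0.84289 = -0.293053 + 0.457862 = 0.164809.
Q̄ = (S_0/π) × [bracket] = (2861/π) × 0.164809 = 150.1 W/m².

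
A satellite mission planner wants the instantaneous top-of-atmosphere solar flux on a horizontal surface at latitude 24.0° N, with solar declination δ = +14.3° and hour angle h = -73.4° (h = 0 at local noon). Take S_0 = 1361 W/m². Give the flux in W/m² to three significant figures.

481 W/m²

cos θ_z = sin ϕ sin δ + cos ϕ cos δ cos h = 0.100464 + 0.252903 = 0.353367.
Flux = S_0 · cos θ_z = 1361 × 0.353367 = 480.9 W/m².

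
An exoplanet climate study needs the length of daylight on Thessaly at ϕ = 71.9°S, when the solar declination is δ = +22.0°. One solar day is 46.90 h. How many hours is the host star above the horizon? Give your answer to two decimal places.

0.00 h

cos h₀ = −tan ϕ · tan δ = 1.2361 ≥ 1, so the host star never rises (polar night) and h₀ = 0.
Daylight = 2h₀/(2π) × 46.90 h = (0.0000/π) × 46.90 = 0.00 h.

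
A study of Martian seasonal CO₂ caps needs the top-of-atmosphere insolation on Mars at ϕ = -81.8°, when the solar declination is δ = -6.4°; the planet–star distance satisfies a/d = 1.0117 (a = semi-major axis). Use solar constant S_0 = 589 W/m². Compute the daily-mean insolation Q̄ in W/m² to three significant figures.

Q̄ ≈ 69.2 W/m²

cos h₀ = −tan(-81.8°) tan(-6.400°) = -0.7784, h₀ = 2.4629 rad.
Bracket: h₀ sin ϕ sin δ + cos ϕ cos δ sin h₀ = 2.4629×-0.98978×-0.11147 + 0.14263×0.99377×0.62778 = 0.271734 + 0.088982 = 0.360716.
Inverse-square distance factor (a/d)² = 1.0117² = 1.023537.
Q̄ = (S_0/π) × 1.023537 × [bracket] = (589/π) × 1.023537 × 0.360716 = 69.22 W/m².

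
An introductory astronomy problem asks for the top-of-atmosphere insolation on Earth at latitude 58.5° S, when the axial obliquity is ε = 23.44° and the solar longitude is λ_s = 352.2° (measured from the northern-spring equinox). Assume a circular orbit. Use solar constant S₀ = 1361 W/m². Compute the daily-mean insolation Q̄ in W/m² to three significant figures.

Solar declination: sin δ = sin ε · sin λ_s = sin 23.44° × sin 352.2° = -0.05399, so δ = -3.095°.
cos H₀ = −tan(-58.5°) tan(-3.095°) = -0.0882, H₀ = 1.6591 rad.
Bracket: H₀ sin φ sin δ + cos φ cos δ sin H₀ = 1.6591×-0.85264×-0.05399 + 0.52250×0.99854×0.99610 = 0.076375 + 0.519702 = 0.596077.
Q̄ = (S₀/π) × [bracket] = (1361/π) × 0.596077 = 258.2 W/m².

Q̄ ≈ 258 W/m²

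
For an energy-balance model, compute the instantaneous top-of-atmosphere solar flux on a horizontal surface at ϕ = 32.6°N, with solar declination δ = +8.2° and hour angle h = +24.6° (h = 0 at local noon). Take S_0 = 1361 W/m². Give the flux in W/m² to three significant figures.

cos θ_z = sin ϕ sin δ + cos ϕ cos δ cos h = 0.076844 + 0.758157 = 0.835001.
Flux = S_0 · cos θ_z = 1361 × 0.835001 = 1136 W/m².

1.14e+03 W/m²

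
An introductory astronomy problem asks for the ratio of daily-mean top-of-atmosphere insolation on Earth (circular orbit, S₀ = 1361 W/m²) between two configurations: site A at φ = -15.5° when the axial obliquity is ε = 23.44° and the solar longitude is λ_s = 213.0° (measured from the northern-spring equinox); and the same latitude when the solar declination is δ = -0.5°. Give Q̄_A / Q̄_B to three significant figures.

Q̄_A / Q̄_B ≈ 1.07

— Configuration A (φ=-15.5°):
Solar declination: sin δ = sin ε · sin λ_s = sin 23.44° × sin 213.0° = -0.21665, so δ = -12.512°.
cos H₀ = −tan(-15.5°) tan(-12.512°) = -0.0615, H₀ = 1.6324 rad.
Bracket: H₀ sin φ sin δ + cos φ cos δ sin H₀ = 1.6324×-0.26724×-0.21665 + 0.96363×0.97625×0.99810 = 0.094512 + 0.938956 = 1.033468.
Q̄ = (S₀/π) × [bracket] = (1361/π) × 1.033468 = 447.72 W/m².
— Configuration B (φ=-15.5°):
cos H₀ = −tan(-15.5°) tan(-0.500°) = -0.0024, H₀ = 1.5732 rad.
Bracket: H₀ sin φ sin δ + cos φ cos δ sin H₀ = 1.5732×-0.26724×-0.00873 + 0.96363×0.99996×1.00000 = 0.003670 + 0.963591 = 0.967261.
Q̄ = (S₀/π) × [bracket] = (1361/π) × 0.967261 = 419.04 W/m².
Ratio Q̄_A / Q̄_B = 447.72 / 419.04 = 1.068.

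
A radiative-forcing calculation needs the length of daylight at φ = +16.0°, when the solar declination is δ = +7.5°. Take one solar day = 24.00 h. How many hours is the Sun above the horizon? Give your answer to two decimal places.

12.29 h

cos H₀ = −tan φ · tan δ = −tan(+16.0°) × tan(+7.500°) = -0.0378, so H₀ = 1.6086 rad = 92.16°.
Daylight = 2H₀/(2π) × 24.00 h = (1.6086/π) × 24.00 = 12.29 h.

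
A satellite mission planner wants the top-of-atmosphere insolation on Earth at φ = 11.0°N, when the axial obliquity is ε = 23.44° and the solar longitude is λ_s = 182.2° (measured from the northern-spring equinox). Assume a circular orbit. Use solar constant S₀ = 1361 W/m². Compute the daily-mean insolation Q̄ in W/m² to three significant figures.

Q̄ ≈ 423 W/m²

Solar declination: sin δ = sin ε · sin λ_s = sin 23.44° × sin 182.2° = -0.01527, so δ = -0.875°.
cos H₀ = −tan(+11.0°) tan(-0.875°) = 0.0030, H₀ = 1.5678 rad.
Bracket: H₀ sin φ sin δ + cos φ cos δ sin H₀ = 1.5678×0.19081×-0.01527 + 0.98163×0.99988×1.00000 = -0.004568 + 0.981512 = 0.976944.
Q̄ = (S₀/π) × [bracket] = (1361/π) × 0.976944 = 423.2 W/m².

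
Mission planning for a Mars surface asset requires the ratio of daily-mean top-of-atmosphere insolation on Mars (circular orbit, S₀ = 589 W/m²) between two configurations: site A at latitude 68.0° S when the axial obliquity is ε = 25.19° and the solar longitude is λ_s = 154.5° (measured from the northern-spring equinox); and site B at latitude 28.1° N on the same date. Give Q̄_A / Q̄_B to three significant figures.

— Configuration A (φ=-68.0°):
Solar declination: sin δ = sin ε · sin λ_s = sin 25.19° × sin 154.5° = 0.18323, so δ = +10.558°.
cos H₀ = −tan(-68.0°) tan(+10.558°) = 0.4613, H₀ = 1.0913 rad.
Bracket: H₀ sin φ sin δ + cos φ cos δ sin H₀ = 1.0913×-0.92718×0.18323 + 0.37461×0.98307×0.88723 = -0.185398 + 0.326738 = 0.141340.
Q̄ = (S₀/π) × [bracket] = (589/π) × 0.141340 = 26.499 W/m².
— Configuration B (φ=+28.1°):
cos H₀ = −tan(+28.1°) tan(+10.558°) = -0.0995, H₀ = 1.6705 rad.
Bracket: H₀ sin φ sin δ + cos φ cos δ sin H₀ = 1.6705×0.47101×0.18323 + 0.88213×0.98307×0.99504 = 0.144169 + 0.862894 = 1.007063.
Q̄ = (S₀/π) × [bracket] = (589/π) × 1.007063 = 188.81 W/m².
Ratio Q̄_A / Q̄_B = 26.499 / 188.81 = 0.1403.

Q̄_A / Q̄_B ≈ 0.140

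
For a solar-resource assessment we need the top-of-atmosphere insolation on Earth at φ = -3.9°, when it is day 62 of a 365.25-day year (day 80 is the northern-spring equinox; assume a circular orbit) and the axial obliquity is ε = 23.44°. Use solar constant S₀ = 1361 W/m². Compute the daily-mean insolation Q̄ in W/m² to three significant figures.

Q̄ ≈ 435 W/m²

Solar longitude: λ_s = 360° × (62 − 80)/365.25 = -17.741°, i.e. -17.741° + 360° = 342.259°.
sin δ = sin 23.44° × sin 342.259° = -0.12121, so δ = -6.962°.
cos H₀ = −tan(-3.9°) tan(-6.962°) = -0.0083, H₀ = 1.5791 rad.
Bracket: H₀ sin φ sin δ + cos φ cos δ sin H₀ = 1.5791×-0.06802×-0.12121 + 0.99768×0.99263×0.99997 = 0.013019 + 0.990297 = 1.003316.
Q̄ = (S₀/π) × [bracket] = (1361/π) × 1.003316 = 434.7 W/m².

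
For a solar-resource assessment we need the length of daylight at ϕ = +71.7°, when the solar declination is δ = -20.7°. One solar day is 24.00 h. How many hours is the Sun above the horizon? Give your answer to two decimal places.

0.00 h

cos h₀ = −tan ϕ · tan δ = 1.1426 ≥ 1, so the Sun never rises (polar night) and h₀ = 0.
Daylight = 2h₀/(2π) × 24.00 h = (0.0000/π) × 24.00 = 0.00 h.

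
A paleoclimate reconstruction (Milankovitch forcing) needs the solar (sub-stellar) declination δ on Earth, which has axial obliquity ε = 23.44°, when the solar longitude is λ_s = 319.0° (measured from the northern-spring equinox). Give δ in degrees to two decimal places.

sin δ = sin ε · sin λ_s = sin 23.44° × sin 319.0° = -0.260973.
δ = arcsin(-0.260973) = -15.13°.

δ = -15.13°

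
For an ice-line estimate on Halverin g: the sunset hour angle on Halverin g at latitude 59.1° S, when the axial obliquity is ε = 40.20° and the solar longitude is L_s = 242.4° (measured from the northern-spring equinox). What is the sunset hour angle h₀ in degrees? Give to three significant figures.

Solar declination: sin δ = sin ε · sin L_s = sin 40.20° × sin 242.4° = -0.57201, so δ = -34.890°.
Sunrise equation: cos h₀ = −tan ϕ · tan δ = -1.1652 ≤ −1, so the host star never sets (polar day) and h₀ = π.

h₀ = 180°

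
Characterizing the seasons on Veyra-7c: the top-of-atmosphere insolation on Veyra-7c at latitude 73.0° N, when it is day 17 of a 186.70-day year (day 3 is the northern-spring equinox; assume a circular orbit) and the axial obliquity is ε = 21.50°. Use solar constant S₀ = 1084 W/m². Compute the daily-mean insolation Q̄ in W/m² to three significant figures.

Q̄ ≈ 201 W/m²

Solar longitude: λ_s = 360° × (17 − 3)/186.70 = 26.995°.
sin δ = sin 21.50° × sin 26.995° = 0.16636, so δ = +9.576°.
cos H₀ = −tan(+73.0°) tan(+9.576°) = -0.5518, H₀ = 2.1554 rad.
Bracket: H₀ sin φ sin δ + cos φ cos δ sin H₀ = 2.1554×0.95630×0.16636 + 0.29237×0.98606×0.83396 = 0.342903 + 0.240426 = 0.583329.
Q̄ = (S₀/π) × [bracket] = (1084/π) × 0.583329 = 201.3 W/m².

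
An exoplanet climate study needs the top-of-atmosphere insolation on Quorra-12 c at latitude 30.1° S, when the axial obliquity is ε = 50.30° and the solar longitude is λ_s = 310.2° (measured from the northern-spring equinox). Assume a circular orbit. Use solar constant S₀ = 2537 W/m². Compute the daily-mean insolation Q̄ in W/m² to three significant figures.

Solar declination: sin δ = sin ε · sin λ_s = sin 50.30° × sin 310.2° = -0.58766, so δ = -35.991°.
cos H₀ = −tan(-30.1°) tan(-35.991°) = -0.4210, H₀ = 2.0054 rad.
Bracket: H₀ sin φ sin δ + cos φ cos δ sin H₀ = 2.0054×-0.50151×-0.58766 + 0.86515×0.80910×0.90705 = 0.591026 + 0.634929 = 1.225955.
Q̄ = (S₀/π) × [bracket] = (2537/π) × 1.225955 = 990.0 W/m².

Q̄ ≈ 990 W/m²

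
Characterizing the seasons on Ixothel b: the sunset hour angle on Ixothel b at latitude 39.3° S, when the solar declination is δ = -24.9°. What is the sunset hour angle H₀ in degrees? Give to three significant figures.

cos H₀ = −tan φ · tan δ = −tan(-39.3°) × tan(-24.900°) = -0.3799, so H₀ = 1.9605 rad = 112.33°.

H₀ = 112°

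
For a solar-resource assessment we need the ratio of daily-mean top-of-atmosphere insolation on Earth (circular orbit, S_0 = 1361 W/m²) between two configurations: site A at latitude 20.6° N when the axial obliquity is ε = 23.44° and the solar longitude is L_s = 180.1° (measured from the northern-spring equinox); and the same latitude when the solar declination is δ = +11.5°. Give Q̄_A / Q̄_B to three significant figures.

Q̄_A / Q̄_B ≈ 0.908

— Configuration A (ϕ=+20.6°):
Solar declination: sin δ = sin ε · sin L_s = sin 23.44° × sin 180.1° = -0.00069, so δ = -0.040°.
cos h₀ = −tan(+20.6°) tan(-0.040°) = 0.0003, h₀ = 1.5705 rad.
Bracket: h₀ sin ϕ sin δ + cos ϕ cos δ sin h₀ = 1.5705×0.35184×-0.00069 + 0.93606×1.00000×1.00000 = -0.000381 + 0.936060 = 0.935679.
Q̄ = (S_0/π) × [bracket] = (1361/π) × 0.935679 = 405.35 W/m².
— Configuration B (ϕ=+20.6°):
cos h₀ = −tan(+20.6°) tan(+11.500°) = -0.0765, h₀ = 1.6473 rad.
Bracket: h₀ sin ϕ sin δ + cos ϕ cos δ sin h₀ = 1.6473×0.35184×0.19937 + 0.93606×0.97992×0.99707 = 0.115552 + 0.914576 = 1.030128.
Q̄ = (S_0/π) × [bracket] = (1361/π) × 1.030128 = 446.27 W/m².
Ratio Q̄_A / Q̄_B = 405.35 / 446.27 = 0.9083.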